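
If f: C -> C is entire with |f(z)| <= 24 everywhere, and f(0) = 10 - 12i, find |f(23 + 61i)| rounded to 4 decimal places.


Step 1: By Liouville's theorem, a bounded entire function is constant.
Step 2: f(z) = f(0) = 10 - 12i for all z.
Step 3: |f(w)| = |10 - 12i| = sqrt(100 + 144)
Step 4: = 15.6205

15.6205


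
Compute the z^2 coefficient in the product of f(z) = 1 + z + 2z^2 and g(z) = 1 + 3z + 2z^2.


Step 1: z^2 term in f*g comes from: (1)*(2z^2) + (z)*(3z) + (2z^2)*(1)
Step 2: = 2 + 3 + 2
Step 3: = 7

7


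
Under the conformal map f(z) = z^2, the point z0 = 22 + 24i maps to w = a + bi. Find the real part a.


Step 1: z0 = 22 + 24i
Step 2: z0^2 = 22^2 - 24^2 + 1056i
Step 3: real part = 484 - 576 = -92

-92


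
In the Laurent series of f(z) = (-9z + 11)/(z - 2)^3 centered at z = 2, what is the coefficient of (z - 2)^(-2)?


Step 1: Write the numerator in powers of (z - 2): -9z + 11 = -9(z - 2) + (-9*2 + 11) = -9(z - 2) - 7
Step 2: Divide by (z - 2)^3: f(z) = -7(z - 2)^(-3) - 9(z - 2)^(-2)
Step 3: This finite sum is the Laurent series of f about z = 2.
Step 4: Coefficient of (z - 2)^(-2) = coefficient of (z - 2) in the re-centred numerator = -9

-9


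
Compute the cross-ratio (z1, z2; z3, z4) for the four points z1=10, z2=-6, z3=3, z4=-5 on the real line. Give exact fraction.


Step 1: (z1-z3)(z2-z4) = 7 * (-1) = -7
Step 2: (z1-z4)(z2-z3) = 15 * (-9) = -135
Step 3: Cross-ratio = 7/135 = 7/135

7/135


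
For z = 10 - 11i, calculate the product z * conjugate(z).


Step 1: conj(z) = 10 + 11i
Step 2: z * conj(z) = 10^2 + (-11)^2
Step 3: = 100 + 121 = 221

221


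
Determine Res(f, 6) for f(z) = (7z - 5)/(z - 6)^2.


Step 1: Pole of order 2 at z = 6
Step 2: Res = lim d/dz [(z - 6)^2 * f(z)] as z -> 6
Step 3: (z - 6)^2 * f(z) = 7z - 5
Step 4: d/dz[7z - 5] = 7

7


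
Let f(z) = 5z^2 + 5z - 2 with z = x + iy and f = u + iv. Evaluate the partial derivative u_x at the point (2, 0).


Step 1: f(z) = 5(x+iy)^2 + 5(x+iy) - 2
Step 2: u = 5(x^2 - y^2) + 5x - 2
Step 3: u_x = 10x + 5
Step 4: At (2, 0): u_x = 20 + 5 = 25

25


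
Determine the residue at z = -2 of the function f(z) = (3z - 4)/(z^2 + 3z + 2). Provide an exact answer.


Step 1: Q(z) = z^2 + 3z + 2 = (z + 2)(z + 1)
Step 2: Q'(z) = 2z + 3
Step 3: Q'(-2) = -1, P(-2) = -10
Step 4: Res = P(-2)/Q'(-2) = -10/(-1) = 10

10


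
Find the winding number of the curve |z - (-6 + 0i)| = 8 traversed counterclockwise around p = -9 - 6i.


Step 1: Center c = (-6, 0), radius = 8
Step 2: |p - c|^2 = (-3)^2 + (-6)^2 = 45
Step 3: r^2 = 64
Step 4: |p-c| < r so winding number = 1

1


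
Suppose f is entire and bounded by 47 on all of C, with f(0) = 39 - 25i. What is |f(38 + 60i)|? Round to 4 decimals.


Step 1: By Liouville's theorem, a bounded entire function is constant.
Step 2: f(z) = f(0) = 39 - 25i for all z.
Step 3: |f(w)| = |39 - 25i| = sqrt(1521 + 625)
Step 4: = 46.3249

46.3249


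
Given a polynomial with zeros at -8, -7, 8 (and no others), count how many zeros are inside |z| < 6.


Step 1: Check each root:
  z = -8: |-8| = 8 >= 6
  z = -7: |-7| = 7 >= 6
  z = 8: |8| = 8 >= 6
Step 2: Count = 0

0


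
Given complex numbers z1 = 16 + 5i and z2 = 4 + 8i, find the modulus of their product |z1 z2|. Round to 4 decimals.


Step 1: |z1| = sqrt(16^2 + 5^2) = sqrt(281)
Step 2: |z2| = sqrt(4^2 + 8^2) = sqrt(80)
Step 3: |z1*z2| = |z1|*|z2| = sqrt(281) * sqrt(80) = sqrt(281 * 80) = sqrt(22480)
Step 4: = 149.9333

149.9333


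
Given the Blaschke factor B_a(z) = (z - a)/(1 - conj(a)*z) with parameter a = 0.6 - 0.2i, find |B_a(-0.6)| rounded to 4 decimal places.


Step 1: Numerator z0 - a = -0.6 - (0.6 - 0.2i) = -1.2 + 0.2i
Step 2: Denominator 1 - conj(a)*z0 = 1 - (0.6 + 0.2i)*(-0.6) = 1.36 + 0.12i
Step 3: |z0 - a|^2 = (-1.2)^2 + 0.2^2 = 1.48; |1 - conj(a)*z0|^2 = 1.36^2 + 0.12^2 = 1.864
Step 4: |B_a(-0.6)| = sqrt(1.48 / 1.864) = sqrt(0.793991)
Step 5: = 0.8911

0.8911


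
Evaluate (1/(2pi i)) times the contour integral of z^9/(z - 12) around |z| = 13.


Step 1: f(z) = z^9, a = 12 is inside |z| = 13
Step 2: By Cauchy integral formula: (1/(2pi*i)) * integral = f(a)
Step 3: f(12) = 12^9 = 5159780352

5159780352


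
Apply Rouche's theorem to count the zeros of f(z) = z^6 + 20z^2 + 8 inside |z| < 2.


Step 1: On |z| = 2 the three terms have sizes |z^6| = 2^6 = 64, |20z^2| = 20*2^2 = 80, |8| = 8
Step 2: The dominant term is g(z) = 20z^2; let h(z) = z^6 + 8 so f = g + h
Step 3: On |z| = 2: |g| = 80 and |h| <= 64 + 8 = 72
Step 4: Since 80 > 72, |h| < |g| on |z| = 2, so by Rouche f has the same number of zeros as g inside |z| < 2
Step 5: g(z) = 20z^2 has 2 zeros (at the origin, multiplicity 2) inside |z| < 2. Answer = 2

2


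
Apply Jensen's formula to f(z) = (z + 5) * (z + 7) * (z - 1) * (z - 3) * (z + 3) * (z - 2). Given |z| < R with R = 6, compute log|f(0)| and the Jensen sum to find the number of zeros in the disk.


Jensen's formula: (1/2pi)*integral log|f(Re^it)|dt = log|f(0)| + sum_{|a_k|<R} log(R/|a_k|)
Step 1: f(0) = 5 * 7 * (-1) * (-3) * 3 * (-2) = -630
Step 2: log|f(0)| = log|-5| + log|-7| + log|1| + log|3| + log|-3| + log|2| = 6.4457
Step 3: Zeros inside |z| < 6: -5, 1, 3, -3, 2
Step 4: Jensen sum = log(6/5) + log(6/1) + log(6/3) + log(6/3) + log(6/2) = 4.459
Step 5: n(R) = number of terms in the Jensen sum = count of zeros inside |z| < 6 = 5

5


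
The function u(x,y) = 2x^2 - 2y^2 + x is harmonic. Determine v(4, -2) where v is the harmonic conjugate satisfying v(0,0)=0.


Step 1: v_x = -u_y = 4y + 0
Step 2: v_y = u_x = 4x + 1
Step 3: v = 4xy + y + C
Step 4: v(0,0) = 0 => C = 0
Step 5: v(4, -2) = -34

-34


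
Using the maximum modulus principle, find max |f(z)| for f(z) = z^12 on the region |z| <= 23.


Step 1: On |z| = 23, |f(z)| = |z|^12 = 23^12
Step 2: By maximum modulus principle, maximum is on boundary.
Step 3: Maximum = 21914624432020321 = 21914624432020321

21914624432020321


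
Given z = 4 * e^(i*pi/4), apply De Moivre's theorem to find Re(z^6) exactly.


Step 1: By De Moivre's theorem, z^6 = 4^6 * e^(i*6*pi/4) = 4096 * (cos(3*pi/2) + i*sin(3*pi/2))
Step 2: |z|^6 = 4^6 = 4096
Step 3: The angle 3*pi/2 already lies in [0, 2*pi)
Step 4: cos(3*pi/2) = 0
Step 5: Re(z^6) = 4096 * 0 = 0

0


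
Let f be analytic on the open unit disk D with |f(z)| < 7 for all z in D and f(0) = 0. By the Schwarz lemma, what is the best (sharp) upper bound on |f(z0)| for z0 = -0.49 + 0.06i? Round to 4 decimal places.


Step 1: g = f/7 maps D -> D with g(0) = 0, so by the Schwarz lemma |g(z)| <= |z|, i.e. |f(z)| <= 7|z|; this is sharp (f(z) = 7z).
Step 2: |z0|^2 = (-0.49)^2 + 0.06^2 = 0.2437
Step 3: |z0| = sqrt(0.2437) = 0.49366
Step 4: Best bound = 7 * |z0| = 7 * 0.49366 = 3.4556

3.4556


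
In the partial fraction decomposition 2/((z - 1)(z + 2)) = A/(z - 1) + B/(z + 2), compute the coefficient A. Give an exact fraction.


Step 1: Multiply both sides by (z - 1) and set z = 1
Step 2: A = 2 / (1 + 2)
Step 3: A = 2 / 3
Step 4: A = 2/3

2/3


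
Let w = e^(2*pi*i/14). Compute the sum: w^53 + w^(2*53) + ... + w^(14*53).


Step 1: The sum sum_{j=1}^{n} w^(k*j) equals n if n | k, else 0.
Step 2: Here n = 14, k = 53
Step 3: Does n divide k? 14 | 53 -> False
Step 4: Sum = 0

0


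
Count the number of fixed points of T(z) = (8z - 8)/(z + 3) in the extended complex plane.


Step 1: Fixed points satisfy T(z) = z
Step 2: z^2 - 5z + 8 = 0
Step 3: Discriminant = (-5)^2 - 4*1*8 = -7
Step 4: Number of fixed points = 2

2


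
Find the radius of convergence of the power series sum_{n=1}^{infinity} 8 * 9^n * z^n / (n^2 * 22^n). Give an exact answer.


Step 1: General term a_n = 8 * 9^n / (n^2 * 22^n)
Step 2: By the root test, |a_n|^(1/n) = 8^(1/n) * 9 / (n^(2/n) * 22) -> 9/22 as n -> infinity (since 8^(1/n) -> 1 and n^(2/n) -> 1)
Step 3: R = 1/lim|a_n|^(1/n) = 22/9

22/9


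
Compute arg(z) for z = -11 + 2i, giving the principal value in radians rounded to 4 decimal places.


Step 1: z = -11 + 2i
Step 2: arg(z) = atan2(2, -11)
Step 3: arg(z) = 2.9617

2.9617


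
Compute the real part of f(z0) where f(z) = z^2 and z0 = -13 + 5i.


Step 1: z0 = -13 + 5i
Step 2: z0^2 = (-13)^2 - 5^2 - 130i
Step 3: real part = 169 - 25 = 144

144


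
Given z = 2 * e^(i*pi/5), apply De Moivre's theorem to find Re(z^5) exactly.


Step 1: By De Moivre's theorem, z^5 = 2^5 * e^(i*5*pi/5) = 32 * (cos(pi) + i*sin(pi))
Step 2: |z|^5 = 2^5 = 32
Step 3: The angle pi already lies in [0, 2*pi)
Step 4: cos(pi) = -1
Step 5: Re(z^5) = 32 * (-1) = -32

-32


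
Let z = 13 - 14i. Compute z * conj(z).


Step 1: conj(z) = 13 + 14i
Step 2: z * conj(z) = 13^2 + (-14)^2
Step 3: = 169 + 196 = 365

365


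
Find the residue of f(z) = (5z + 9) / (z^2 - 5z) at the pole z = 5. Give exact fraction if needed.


Step 1: Q(z) = z^2 - 5z = (z - 5)(z)
Step 2: Q'(z) = 2z - 5
Step 3: Q'(5) = 5, P(5) = 34
Step 4: Res = P(5)/Q'(5) = 34/5 = 34/5

34/5


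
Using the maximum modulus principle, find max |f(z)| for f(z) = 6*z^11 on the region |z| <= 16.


Step 1: On |z| = 16, |f(z)| = 6 * |z|^11 = 6 * 16^11
Step 2: By maximum modulus principle, maximum is on boundary.
Step 3: Maximum = 6 * 17592186044416 = 105553116266496

105553116266496


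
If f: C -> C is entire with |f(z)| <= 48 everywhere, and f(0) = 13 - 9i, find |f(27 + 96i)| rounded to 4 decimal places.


Step 1: By Liouville's theorem, a bounded entire function is constant.
Step 2: f(z) = f(0) = 13 - 9i for all z.
Step 3: |f(w)| = |13 - 9i| = sqrt(169 + 81)
Step 4: = 15.8114

15.8114


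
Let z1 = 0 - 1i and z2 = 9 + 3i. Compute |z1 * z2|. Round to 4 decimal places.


Step 1: |z1| = sqrt(0^2 + (-1)^2) = sqrt(1)
Step 2: |z2| = sqrt(9^2 + 3^2) = sqrt(90)
Step 3: |z1*z2| = |z1|*|z2| = sqrt(1) * sqrt(90) = sqrt(1 * 90) = sqrt(90)
Step 4: = 9.4868

9.4868


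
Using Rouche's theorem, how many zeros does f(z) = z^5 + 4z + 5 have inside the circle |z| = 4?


Step 1: On |z| = 4 the three terms have sizes |z^5| = 4^5 = 1024, |4z| = 4*4 = 16, |5| = 5
Step 2: The dominant term is g(z) = z^5; let h(z) = 4z + 5 so f = g + h
Step 3: On |z| = 4: |g| = 1024 and |h| <= 16 + 5 = 21
Step 4: Since 1024 > 21, |h| < |g| on |z| = 4, so by Rouche f has the same number of zeros as g inside |z| < 4
Step 5: g(z) = z^5 has 5 zeros (all at the origin) inside |z| < 4. Answer = 5

5


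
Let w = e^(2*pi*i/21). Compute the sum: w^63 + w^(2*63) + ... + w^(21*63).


Step 1: The sum sum_{j=1}^{n} w^(k*j) equals n if n | k, else 0.
Step 2: Here n = 21, k = 63
Step 3: Does n divide k? 21 | 63 -> True
Step 4: Sum = 21

21


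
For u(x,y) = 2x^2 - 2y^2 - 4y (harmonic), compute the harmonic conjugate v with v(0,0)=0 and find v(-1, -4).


Step 1: v_x = -u_y = 4y + 4
Step 2: v_y = u_x = 4x + 0
Step 3: v = 4xy + 4x + C
Step 4: v(0,0) = 0 => C = 0
Step 5: v(-1, -4) = 12

12


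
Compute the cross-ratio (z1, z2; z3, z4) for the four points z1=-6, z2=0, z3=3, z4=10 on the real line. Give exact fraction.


Step 1: (z1-z3)(z2-z4) = (-9) * (-10) = 90
Step 2: (z1-z4)(z2-z3) = (-16) * (-3) = 48
Step 3: Cross-ratio = 90/48 = 15/8

15/8


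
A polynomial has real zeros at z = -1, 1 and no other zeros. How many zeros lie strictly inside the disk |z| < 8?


Step 1: Check each root:
  z = -1: |-1| = 1 < 8
  z = 1: |1| = 1 < 8
Step 2: Count = 2

2


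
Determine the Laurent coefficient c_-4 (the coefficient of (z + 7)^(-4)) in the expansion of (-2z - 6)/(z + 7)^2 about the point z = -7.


Step 1: Write the numerator in powers of (z + 7): -2z - 6 = -2(z + 7) + (-2*(-7) - 6) = -2(z + 7) + 8
Step 2: Divide by (z + 7)^2: f(z) = 8(z + 7)^(-2) - 2(z + 7)^(-1)
Step 3: This finite sum is the Laurent series of f about z = -7.
Step 4: Only the powers -2 and -1 appear, so the coefficient of (z + 7)^(-4) = 0

0


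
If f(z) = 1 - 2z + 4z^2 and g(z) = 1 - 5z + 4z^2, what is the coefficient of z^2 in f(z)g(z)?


Step 1: z^2 term in f*g comes from: (1)*(4z^2) + (-2z)*(-5z) + (4z^2)*(1)
Step 2: = 4 + 10 + 4
Step 3: = 18

18


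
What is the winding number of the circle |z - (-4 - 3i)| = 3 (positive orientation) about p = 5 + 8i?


Step 1: Center c = (-4, -3), radius = 3
Step 2: |p - c|^2 = 9^2 + 11^2 = 202
Step 3: r^2 = 9
Step 4: |p-c| > r so winding number = 0

0


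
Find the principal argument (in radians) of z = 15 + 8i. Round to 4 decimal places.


Step 1: z = 15 + 8i
Step 2: arg(z) = atan2(8, 15)
Step 3: arg(z) = 0.49

0.49


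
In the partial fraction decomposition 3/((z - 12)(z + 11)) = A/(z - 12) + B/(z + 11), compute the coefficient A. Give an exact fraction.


Step 1: Multiply both sides by (z - 12) and set z = 12
Step 2: A = 3 / (12 + 11)
Step 3: A = 3 / 23
Step 4: A = 3/23

3/23


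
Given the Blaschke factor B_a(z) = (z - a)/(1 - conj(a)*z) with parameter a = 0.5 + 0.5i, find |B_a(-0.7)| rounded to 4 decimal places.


Step 1: Numerator z0 - a = -0.7 - (0.5 + 0.5i) = -1.2 - 0.5i
Step 2: Denominator 1 - conj(a)*z0 = 1 - (0.5 - 0.5i)*(-0.7) = 1.35 - 0.35i
Step 3: |z0 - a|^2 = (-1.2)^2 + (-0.5)^2 = 1.69; |1 - conj(a)*z0|^2 = 1.35^2 + (-0.35)^2 = 1.945
Step 4: |B_a(-0.7)| = sqrt(1.69 / 1.945) = sqrt(0.868895)
Step 5: = 0.9321

0.9321


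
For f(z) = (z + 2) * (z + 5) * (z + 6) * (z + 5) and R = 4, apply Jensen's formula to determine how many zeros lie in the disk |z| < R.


Jensen's formula: (1/2pi)*integral log|f(Re^it)|dt = log|f(0)| + sum_{|a_k|<R} log(R/|a_k|)
Step 1: f(0) = 2 * 5 * 6 * 5 = 300
Step 2: log|f(0)| = log|-2| + log|-5| + log|-6| + log|-5| = 5.7038
Step 3: Zeros inside |z| < 4: -2
Step 4: Jensen sum = log(4/2) = 0.6931
Step 5: n(R) = number of terms in the Jensen sum = count of zeros inside |z| < 4 = 1

1


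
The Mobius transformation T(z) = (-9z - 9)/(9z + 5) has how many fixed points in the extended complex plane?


Step 1: Fixed points satisfy T(z) = z
Step 2: 9z^2 + 14z + 9 = 0
Step 3: Discriminant = 14^2 - 4*9*9 = -128
Step 4: Number of fixed points = 2

2


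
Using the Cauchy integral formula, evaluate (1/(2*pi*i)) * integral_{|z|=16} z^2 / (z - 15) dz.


Step 1: f(z) = z^2, a = 15 is inside |z| = 16
Step 2: By Cauchy integral formula: (1/(2pi*i)) * integral = f(a)
Step 3: f(15) = 15^2 = 225

225


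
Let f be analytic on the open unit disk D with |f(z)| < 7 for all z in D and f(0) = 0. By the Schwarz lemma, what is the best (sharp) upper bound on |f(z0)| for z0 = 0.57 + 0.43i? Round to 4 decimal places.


Step 1: g = f/7 maps D -> D with g(0) = 0, so by the Schwarz lemma |g(z)| <= |z|, i.e. |f(z)| <= 7|z|; this is sharp (f(z) = 7z).
Step 2: |z0|^2 = 0.57^2 + 0.43^2 = 0.5098
Step 3: |z0| = sqrt(0.5098) = 0.714003
Step 4: Best bound = 7 * |z0| = 7 * 0.714003 = 4.998

4.998


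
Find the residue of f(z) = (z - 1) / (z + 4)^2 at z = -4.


Step 1: Pole of order 2 at z = -4
Step 2: Res = lim d/dz [(z + 4)^2 * f(z)] as z -> -4
Step 3: (z + 4)^2 * f(z) = z - 1
Step 4: d/dz[z - 1] = 1

1


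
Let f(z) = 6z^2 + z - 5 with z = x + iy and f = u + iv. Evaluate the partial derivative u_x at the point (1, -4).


Step 1: f(z) = 6(x+iy)^2 + (x+iy) - 5
Step 2: u = 6(x^2 - y^2) + x - 5
Step 3: u_x = 12x + 1
Step 4: At (1, -4): u_x = 12 + 1 = 13

13


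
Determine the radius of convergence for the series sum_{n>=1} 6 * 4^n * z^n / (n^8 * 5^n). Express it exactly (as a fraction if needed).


Step 1: General term a_n = 6 * 4^n / (n^8 * 5^n)
Step 2: By the root test, |a_n|^(1/n) = 6^(1/n) * 4 / (n^(8/n) * 5) -> 4/5 as n -> infinity (since 6^(1/n) -> 1 and n^(8/n) -> 1)
Step 3: R = 1/lim|a_n|^(1/n) = 5/4

5/4


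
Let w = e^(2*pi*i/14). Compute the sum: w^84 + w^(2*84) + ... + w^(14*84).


Step 1: The sum sum_{j=1}^{n} w^(k*j) equals n if n | k, else 0.
Step 2: Here n = 14, k = 84
Step 3: Does n divide k? 14 | 84 -> True
Step 4: Sum = 14

14


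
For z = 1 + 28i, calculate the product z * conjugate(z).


Step 1: conj(z) = 1 - 28i
Step 2: z * conj(z) = 1^2 + 28^2
Step 3: = 1 + 784 = 785

785


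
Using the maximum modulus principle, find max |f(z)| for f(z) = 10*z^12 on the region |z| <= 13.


Step 1: On |z| = 13, |f(z)| = 10 * |z|^12 = 10 * 13^12
Step 2: By maximum modulus principle, maximum is on boundary.
Step 3: Maximum = 10 * 23298085122481 = 232980851224810

232980851224810


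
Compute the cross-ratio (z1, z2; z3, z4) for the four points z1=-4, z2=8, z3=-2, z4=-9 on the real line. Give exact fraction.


Step 1: (z1-z3)(z2-z4) = (-2) * 17 = -34
Step 2: (z1-z4)(z2-z3) = 5 * 10 = 50
Step 3: Cross-ratio = -34/50 = -17/25

-17/25


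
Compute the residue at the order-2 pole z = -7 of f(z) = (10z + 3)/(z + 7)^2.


Step 1: Pole of order 2 at z = -7
Step 2: Res = lim d/dz [(z + 7)^2 * f(z)] as z -> -7
Step 3: (z + 7)^2 * f(z) = 10z + 3
Step 4: d/dz[10z + 3] = 10

10


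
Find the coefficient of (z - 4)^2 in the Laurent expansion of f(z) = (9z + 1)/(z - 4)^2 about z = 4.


Step 1: Write the numerator in powers of (z - 4): 9z + 1 = 9(z - 4) + (9*4 + 1) = 9(z - 4) + 37
Step 2: Divide by (z - 4)^2: f(z) = 37(z - 4)^(-2) + 9(z - 4)^(-1)
Step 3: This finite sum is the Laurent series of f about z = 4.
Step 4: Only the powers -2 and -1 appear, so the coefficient of (z - 4)^2 = 0

0


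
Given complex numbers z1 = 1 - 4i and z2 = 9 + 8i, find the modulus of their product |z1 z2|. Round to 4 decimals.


Step 1: |z1| = sqrt(1^2 + (-4)^2) = sqrt(17)
Step 2: |z2| = sqrt(9^2 + 8^2) = sqrt(145)
Step 3: |z1*z2| = |z1|*|z2| = sqrt(17) * sqrt(145) = sqrt(17 * 145) = sqrt(2465)
Step 4: = 49.6488

49.6488


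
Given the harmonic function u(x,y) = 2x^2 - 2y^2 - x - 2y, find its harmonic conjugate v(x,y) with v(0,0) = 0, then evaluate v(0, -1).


Step 1: v_x = -u_y = 4y + 2
Step 2: v_y = u_x = 4x - 1
Step 3: v = 4xy + 2x - y + C
Step 4: v(0,0) = 0 => C = 0
Step 5: v(0, -1) = 1

1


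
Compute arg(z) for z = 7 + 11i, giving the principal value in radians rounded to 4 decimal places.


Step 1: z = 7 + 11i
Step 2: arg(z) = atan2(11, 7)
Step 3: arg(z) = 1.0041

1.0041


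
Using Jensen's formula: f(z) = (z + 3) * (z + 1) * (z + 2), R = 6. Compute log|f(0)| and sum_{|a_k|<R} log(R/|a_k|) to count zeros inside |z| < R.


Jensen's formula: (1/2pi)*integral log|f(Re^it)|dt = log|f(0)| + sum_{|a_k|<R} log(R/|a_k|)
Step 1: f(0) = 3 * 1 * 2 = 6
Step 2: log|f(0)| = log|-3| + log|-1| + log|-2| = 1.7918
Step 3: Zeros inside |z| < 6: -3, -1, -2
Step 4: Jensen sum = log(6/3) + log(6/1) + log(6/2) = 3.5835
Step 5: n(R) = number of terms in the Jensen sum = count of zeros inside |z| < 6 = 3

3


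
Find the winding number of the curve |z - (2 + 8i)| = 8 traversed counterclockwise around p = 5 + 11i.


Step 1: Center c = (2, 8), radius = 8
Step 2: |p - c|^2 = 3^2 + 3^2 = 18
Step 3: r^2 = 64
Step 4: |p-c| < r so winding number = 1

1


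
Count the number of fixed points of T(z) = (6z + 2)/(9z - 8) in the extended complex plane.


Step 1: Fixed points satisfy T(z) = z
Step 2: 9z^2 - 14z - 2 = 0
Step 3: Discriminant = (-14)^2 - 4*9*(-2) = 268
Step 4: Number of fixed points = 2

2


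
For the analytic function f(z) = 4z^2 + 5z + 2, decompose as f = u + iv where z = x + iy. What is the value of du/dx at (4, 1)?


Step 1: f(z) = 4(x+iy)^2 + 5(x+iy) + 2
Step 2: u = 4(x^2 - y^2) + 5x + 2
Step 3: u_x = 8x + 5
Step 4: At (4, 1): u_x = 32 + 5 = 37

37


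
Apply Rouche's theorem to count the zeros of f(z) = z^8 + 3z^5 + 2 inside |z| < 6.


Step 1: On |z| = 6 the three terms have sizes |z^8| = 6^8 = 1679616, |3z^5| = 3*6^5 = 23328, |2| = 2
Step 2: The dominant term is g(z) = z^8; let h(z) = 3z^5 + 2 so f = g + h
Step 3: On |z| = 6: |g| = 1679616 and |h| <= 23328 + 2 = 23330
Step 4: Since 1679616 > 23330, |h| < |g| on |z| = 6, so by Rouche f has the same number of zeros as g inside |z| < 6
Step 5: g(z) = z^8 has 8 zeros (all at the origin) inside |z| < 6. Answer = 8

8


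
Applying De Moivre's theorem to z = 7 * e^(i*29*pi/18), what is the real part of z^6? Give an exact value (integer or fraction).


Step 1: By De Moivre's theorem, z^6 = 7^6 * e^(i*6*29*pi/18) = 117649 * (cos(29*pi/3) + i*sin(29*pi/3))
Step 2: |z|^6 = 7^6 = 117649
Step 3: Reduce the angle mod 2*pi: 29*pi/3 - 8*pi = 5*pi/3
Step 4: cos(5*pi/3) = 1/2
Step 5: Re(z^6) = 117649 * 1/2 = 117649/2

117649/2


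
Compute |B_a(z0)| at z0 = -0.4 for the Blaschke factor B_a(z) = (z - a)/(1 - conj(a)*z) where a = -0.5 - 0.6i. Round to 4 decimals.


Step 1: Numerator z0 - a = -0.4 - (-0.5 - 0.6i) = 0.1 + 0.6i
Step 2: Denominator 1 - conj(a)*z0 = 1 - (-0.5 + 0.6i)*(-0.4) = 0.8 + 0.24i
Step 3: |z0 - a|^2 = 0.1^2 + 0.6^2 = 0.37; |1 - conj(a)*z0|^2 = 0.8^2 + 0.24^2 = 0.6976
Step 4: |B_a(-0.4)| = sqrt(0.37 / 0.6976) = sqrt(0.53039)
Step 5: = 0.7283

0.7283


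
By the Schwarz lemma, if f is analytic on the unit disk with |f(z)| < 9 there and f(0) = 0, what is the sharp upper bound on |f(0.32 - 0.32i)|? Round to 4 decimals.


Step 1: g = f/9 maps D -> D with g(0) = 0, so by the Schwarz lemma |g(z)| <= |z|, i.e. |f(z)| <= 9|z|; this is sharp (f(z) = 9z).
Step 2: |z0|^2 = 0.32^2 + (-0.32)^2 = 0.2048
Step 3: |z0| = sqrt(0.2048) = 0.452548
Step 4: Best bound = 9 * |z0| = 9 * 0.452548 = 4.0729

4.0729


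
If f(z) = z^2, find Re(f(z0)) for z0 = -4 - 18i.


Step 1: z0 = -4 - 18i
Step 2: z0^2 = (-4)^2 - (-18)^2 + 144i
Step 3: real part = 16 - 324 = -308

-308


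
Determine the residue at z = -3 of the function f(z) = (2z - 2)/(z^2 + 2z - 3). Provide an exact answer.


Step 1: Q(z) = z^2 + 2z - 3 = (z + 3)(z - 1)
Step 2: Q'(z) = 2z + 2
Step 3: Q'(-3) = -4, P(-3) = -8
Step 4: Res = P(-3)/Q'(-3) = -8/(-4) = 2

2


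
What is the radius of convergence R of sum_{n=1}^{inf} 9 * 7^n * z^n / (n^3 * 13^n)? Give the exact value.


Step 1: General term a_n = 9 * 7^n / (n^3 * 13^n)
Step 2: By the root test, |a_n|^(1/n) = 9^(1/n) * 7 / (n^(3/n) * 13) -> 7/13 as n -> infinity (since 9^(1/n) -> 1 and n^(3/n) -> 1)
Step 3: R = 1/lim|a_n|^(1/n) = 13/7

13/7


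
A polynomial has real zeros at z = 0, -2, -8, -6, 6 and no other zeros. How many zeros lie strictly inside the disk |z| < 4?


Step 1: Check each root:
  z = 0: |0| = 0 < 4
  z = -2: |-2| = 2 < 4
  z = -8: |-8| = 8 >= 4
  z = -6: |-6| = 6 >= 4
  z = 6: |6| = 6 >= 4
Step 2: Count = 2

2


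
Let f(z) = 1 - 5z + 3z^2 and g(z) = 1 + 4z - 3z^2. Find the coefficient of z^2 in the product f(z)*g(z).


Step 1: z^2 term in f*g comes from: (1)*(-3z^2) + (-5z)*(4z) + (3z^2)*(1)
Step 2: = -3 - 20 + 3
Step 3: = -20

-20


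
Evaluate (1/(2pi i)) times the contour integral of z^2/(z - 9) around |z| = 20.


Step 1: f(z) = z^2, a = 9 is inside |z| = 20
Step 2: By Cauchy integral formula: (1/(2pi*i)) * integral = f(a)
Step 3: f(9) = 9^2 = 81

81


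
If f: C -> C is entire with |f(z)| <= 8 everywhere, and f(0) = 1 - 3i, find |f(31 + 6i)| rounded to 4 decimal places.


Step 1: By Liouville's theorem, a bounded entire function is constant.
Step 2: f(z) = f(0) = 1 - 3i for all z.
Step 3: |f(w)| = |1 - 3i| = sqrt(1 + 9)
Step 4: = 3.1623

3.1623


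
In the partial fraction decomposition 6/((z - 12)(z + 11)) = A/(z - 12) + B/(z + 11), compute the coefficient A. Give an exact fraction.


Step 1: Multiply both sides by (z - 12) and set z = 12
Step 2: A = 6 / (12 + 11)
Step 3: A = 6 / 23
Step 4: A = 6/23

6/23


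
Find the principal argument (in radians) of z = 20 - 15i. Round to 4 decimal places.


Step 1: z = 20 - 15i
Step 2: arg(z) = atan2(-15, 20)
Step 3: arg(z) = -0.6435

-0.6435


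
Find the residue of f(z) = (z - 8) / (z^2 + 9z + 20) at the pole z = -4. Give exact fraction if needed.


Step 1: Q(z) = z^2 + 9z + 20 = (z + 4)(z + 5)
Step 2: Q'(z) = 2z + 9
Step 3: Q'(-4) = 1, P(-4) = -12
Step 4: Res = P(-4)/Q'(-4) = -12/1 = -12

-12


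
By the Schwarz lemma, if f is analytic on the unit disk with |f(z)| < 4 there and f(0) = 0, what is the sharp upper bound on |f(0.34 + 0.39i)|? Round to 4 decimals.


Step 1: g = f/4 maps D -> D with g(0) = 0, so by the Schwarz lemma |g(z)| <= |z|, i.e. |f(z)| <= 4|z|; this is sharp (f(z) = 4z).
Step 2: |z0|^2 = 0.34^2 + 0.39^2 = 0.2677
Step 3: |z0| = sqrt(0.2677) = 0.517397
Step 4: Best bound = 4 * |z0| = 4 * 0.517397 = 2.0696

2.0696


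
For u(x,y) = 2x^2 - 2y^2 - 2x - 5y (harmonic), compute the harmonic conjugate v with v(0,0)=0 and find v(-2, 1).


Step 1: v_x = -u_y = 4y + 5
Step 2: v_y = u_x = 4x - 2
Step 3: v = 4xy + 5x - 2y + C
Step 4: v(0,0) = 0 => C = 0
Step 5: v(-2, 1) = -20

-20


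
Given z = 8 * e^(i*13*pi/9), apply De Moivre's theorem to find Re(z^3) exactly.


Step 1: By De Moivre's theorem, z^3 = 8^3 * e^(i*3*13*pi/9) = 512 * (cos(13*pi/3) + i*sin(13*pi/3))
Step 2: |z|^3 = 8^3 = 512
Step 3: Reduce the angle mod 2*pi: 13*pi/3 - 4*pi = pi/3
Step 4: cos(pi/3) = 1/2
Step 5: Re(z^3) = 512 * 1/2 = 256

256


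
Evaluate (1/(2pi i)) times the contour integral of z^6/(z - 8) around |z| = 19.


Step 1: f(z) = z^6, a = 8 is inside |z| = 19
Step 2: By Cauchy integral formula: (1/(2pi*i)) * integral = f(a)
Step 3: f(8) = 8^6 = 262144

262144


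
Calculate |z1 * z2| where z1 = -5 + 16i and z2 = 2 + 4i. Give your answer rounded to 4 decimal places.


Step 1: |z1| = sqrt((-5)^2 + 16^2) = sqrt(281)
Step 2: |z2| = sqrt(2^2 + 4^2) = sqrt(20)
Step 3: |z1*z2| = |z1|*|z2| = sqrt(281) * sqrt(20) = sqrt(281 * 20) = sqrt(5620)
Step 4: = 74.9667

74.9667


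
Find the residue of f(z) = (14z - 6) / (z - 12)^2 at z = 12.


Step 1: Pole of order 2 at z = 12
Step 2: Res = lim d/dz [(z - 12)^2 * f(z)] as z -> 12
Step 3: (z - 12)^2 * f(z) = 14z - 6
Step 4: d/dz[14z - 6] = 14

14


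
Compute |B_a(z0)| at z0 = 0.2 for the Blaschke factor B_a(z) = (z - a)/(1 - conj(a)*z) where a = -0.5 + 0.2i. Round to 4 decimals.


Step 1: Numerator z0 - a = 0.2 - (-0.5 + 0.2i) = 0.7 - 0.2i
Step 2: Denominator 1 - conj(a)*z0 = 1 - (-0.5 - 0.2i)*0.2 = 1.1 + 0.04i
Step 3: |z0 - a|^2 = 0.7^2 + (-0.2)^2 = 0.53; |1 - conj(a)*z0|^2 = 1.1^2 + 0.04^2 = 1.2116
Step 4: |B_a(0.2)| = sqrt(0.53 / 1.2116) = sqrt(0.437438)
Step 5: = 0.6614

0.6614


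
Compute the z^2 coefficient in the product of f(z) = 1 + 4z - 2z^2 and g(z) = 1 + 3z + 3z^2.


Step 1: z^2 term in f*g comes from: (1)*(3z^2) + (4z)*(3z) + (-2z^2)*(1)
Step 2: = 3 + 12 - 2
Step 3: = 13

13


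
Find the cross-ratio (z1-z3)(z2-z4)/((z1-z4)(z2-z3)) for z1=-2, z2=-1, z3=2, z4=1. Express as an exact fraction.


Step 1: (z1-z3)(z2-z4) = (-4) * (-2) = 8
Step 2: (z1-z4)(z2-z3) = (-3) * (-3) = 9
Step 3: Cross-ratio = 8/9 = 8/9

8/9


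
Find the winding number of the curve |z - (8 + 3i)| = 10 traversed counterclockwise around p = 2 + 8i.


Step 1: Center c = (8, 3), radius = 10
Step 2: |p - c|^2 = (-6)^2 + 5^2 = 61
Step 3: r^2 = 100
Step 4: |p-c| < r so winding number = 1

1


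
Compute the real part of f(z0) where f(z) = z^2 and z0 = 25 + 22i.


Step 1: z0 = 25 + 22i
Step 2: z0^2 = 25^2 - 22^2 + 1100i
Step 3: real part = 625 - 484 = 141

141


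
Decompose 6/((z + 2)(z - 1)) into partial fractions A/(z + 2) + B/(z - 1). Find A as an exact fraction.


Step 1: Multiply both sides by (z + 2) and set z = -2
Step 2: A = 6 / (-2 - 1)
Step 3: A = 6 / (-3)
Step 4: A = -2

-2


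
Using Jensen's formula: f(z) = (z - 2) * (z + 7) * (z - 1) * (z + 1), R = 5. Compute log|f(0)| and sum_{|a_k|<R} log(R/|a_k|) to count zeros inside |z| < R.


Jensen's formula: (1/2pi)*integral log|f(Re^it)|dt = log|f(0)| + sum_{|a_k|<R} log(R/|a_k|)
Step 1: f(0) = (-2) * 7 * (-1) * 1 = 14
Step 2: log|f(0)| = log|2| + log|-7| + log|1| + log|-1| = 2.6391
Step 3: Zeros inside |z| < 5: 2, 1, -1
Step 4: Jensen sum = log(5/2) + log(5/1) + log(5/1) = 4.1352
Step 5: n(R) = number of terms in the Jensen sum = count of zeros inside |z| < 5 = 3

3


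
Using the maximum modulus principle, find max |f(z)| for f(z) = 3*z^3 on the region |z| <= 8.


Step 1: On |z| = 8, |f(z)| = 3 * |z|^3 = 3 * 8^3
Step 2: By maximum modulus principle, maximum is on boundary.
Step 3: Maximum = 3 * 512 = 1536

1536


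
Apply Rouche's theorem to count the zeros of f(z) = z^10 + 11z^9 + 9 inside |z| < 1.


Step 1: On |z| = 1 the three terms have sizes |z^10| = 1^10 = 1, |11z^9| = 11*1^9 = 11, |9| = 9
Step 2: The dominant term is g(z) = 11z^9; let h(z) = z^10 + 9 so f = g + h
Step 3: On |z| = 1: |g| = 11 and |h| <= 1 + 9 = 10
Step 4: Since 11 > 10, |h| < |g| on |z| = 1, so by Rouche f has the same number of zeros as g inside |z| < 1
Step 5: g(z) = 11z^9 has 9 zeros (at the origin, multiplicity 9) inside |z| < 1. Answer = 9

9


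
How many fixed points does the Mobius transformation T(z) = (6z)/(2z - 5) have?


Step 1: Fixed points satisfy T(z) = z
Step 2: 2z^2 - 11z = 0
Step 3: Discriminant = (-11)^2 - 4*2*0 = 121
Step 4: Number of fixed points = 2

2


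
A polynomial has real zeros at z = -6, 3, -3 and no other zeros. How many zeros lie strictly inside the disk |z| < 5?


Step 1: Check each root:
  z = -6: |-6| = 6 >= 5
  z = 3: |3| = 3 < 5
  z = -3: |-3| = 3 < 5
Step 2: Count = 2

2


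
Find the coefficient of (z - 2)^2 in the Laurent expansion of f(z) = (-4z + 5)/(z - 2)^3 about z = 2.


Step 1: Write the numerator in powers of (z - 2): -4z + 5 = -4(z - 2) + (-4*2 + 5) = -4(z - 2) - 3
Step 2: Divide by (z - 2)^3: f(z) = -3(z - 2)^(-3) - 4(z - 2)^(-2)
Step 3: This finite sum is the Laurent series of f about z = 2.
Step 4: Only the powers -3 and -2 appear, so the coefficient of (z - 2)^2 = 0

0


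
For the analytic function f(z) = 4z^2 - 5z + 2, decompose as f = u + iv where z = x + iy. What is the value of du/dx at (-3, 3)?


Step 1: f(z) = 4(x+iy)^2 - 5(x+iy) + 2
Step 2: u = 4(x^2 - y^2) - 5x + 2
Step 3: u_x = 8x - 5
Step 4: At (-3, 3): u_x = -24 - 5 = -29

-29


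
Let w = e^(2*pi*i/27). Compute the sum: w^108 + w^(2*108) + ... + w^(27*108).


Step 1: The sum sum_{j=1}^{n} w^(k*j) equals n if n | k, else 0.
Step 2: Here n = 27, k = 108
Step 3: Does n divide k? 27 | 108 -> True
Step 4: Sum = 27

27


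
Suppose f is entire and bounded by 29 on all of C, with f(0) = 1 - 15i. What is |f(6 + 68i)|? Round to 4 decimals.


Step 1: By Liouville's theorem, a bounded entire function is constant.
Step 2: f(z) = f(0) = 1 - 15i for all z.
Step 3: |f(w)| = |1 - 15i| = sqrt(1 + 225)
Step 4: = 15.0333

15.0333


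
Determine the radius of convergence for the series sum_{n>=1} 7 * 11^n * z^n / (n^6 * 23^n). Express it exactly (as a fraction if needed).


Step 1: General term a_n = 7 * 11^n / (n^6 * 23^n)
Step 2: By the root test, |a_n|^(1/n) = 7^(1/n) * 11 / (n^(6/n) * 23) -> 11/23 as n -> infinity (since 7^(1/n) -> 1 and n^(6/n) -> 1)
Step 3: R = 1/lim|a_n|^(1/n) = 23/11

23/11


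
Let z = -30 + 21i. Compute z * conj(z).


Step 1: conj(z) = -30 - 21i
Step 2: z * conj(z) = (-30)^2 + 21^2
Step 3: = 900 + 441 = 1341

1341


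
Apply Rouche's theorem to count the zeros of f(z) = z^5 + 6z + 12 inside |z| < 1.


Step 1: On |z| = 1 the three terms have sizes |z^5| = 1^5 = 1, |6z| = 6*1 = 6, |12| = 12
Step 2: The dominant term is g(z) = 12; let h(z) = z^5 + 6z so f = g + h
Step 3: On |z| = 1: |g| = 12 and |h| <= 1 + 6 = 7
Step 4: Since 12 > 7, |h| < |g| on |z| = 1, so by Rouche f has the same number of zeros as g inside |z| < 1
Step 5: g(z) = 12 is a nonzero constant with no zeros inside |z| < 1. Answer = 0

0


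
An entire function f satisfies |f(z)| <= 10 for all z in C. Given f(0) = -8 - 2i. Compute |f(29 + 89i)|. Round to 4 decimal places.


Step 1: By Liouville's theorem, a bounded entire function is constant.
Step 2: f(z) = f(0) = -8 - 2i for all z.
Step 3: |f(w)| = |-8 - 2i| = sqrt(64 + 4)
Step 4: = 8.2462

8.2462


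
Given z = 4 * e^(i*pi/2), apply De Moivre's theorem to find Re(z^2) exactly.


Step 1: By De Moivre's theorem, z^2 = 4^2 * e^(i*2*pi/2) = 16 * (cos(pi) + i*sin(pi))
Step 2: |z|^2 = 4^2 = 16
Step 3: The angle pi already lies in [0, 2*pi)
Step 4: cos(pi) = -1
Step 5: Re(z^2) = 16 * (-1) = -16

-16


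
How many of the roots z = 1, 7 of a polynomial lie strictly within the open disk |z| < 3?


Step 1: Check each root:
  z = 1: |1| = 1 < 3
  z = 7: |7| = 7 >= 3
Step 2: Count = 1

1


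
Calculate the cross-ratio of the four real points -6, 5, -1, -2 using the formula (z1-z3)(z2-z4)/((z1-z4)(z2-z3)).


Step 1: (z1-z3)(z2-z4) = (-5) * 7 = -35
Step 2: (z1-z4)(z2-z3) = (-4) * 6 = -24
Step 3: Cross-ratio = 35/24 = 35/24

35/24


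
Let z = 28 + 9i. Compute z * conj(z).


Step 1: conj(z) = 28 - 9i
Step 2: z * conj(z) = 28^2 + 9^2
Step 3: = 784 + 81 = 865

865


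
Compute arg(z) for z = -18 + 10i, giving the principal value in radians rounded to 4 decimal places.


Step 1: z = -18 + 10i
Step 2: arg(z) = atan2(10, -18)
Step 3: arg(z) = 2.6345

2.6345


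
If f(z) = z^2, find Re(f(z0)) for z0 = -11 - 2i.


Step 1: z0 = -11 - 2i
Step 2: z0^2 = (-11)^2 - (-2)^2 + 44i
Step 3: real part = 121 - 4 = 117

117


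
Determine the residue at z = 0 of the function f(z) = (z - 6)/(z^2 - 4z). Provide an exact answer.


Step 1: Q(z) = z^2 - 4z = (z)(z - 4)
Step 2: Q'(z) = 2z - 4
Step 3: Q'(0) = -4, P(0) = -6
Step 4: Res = P(0)/Q'(0) = -6/(-4) = 3/2

3/2


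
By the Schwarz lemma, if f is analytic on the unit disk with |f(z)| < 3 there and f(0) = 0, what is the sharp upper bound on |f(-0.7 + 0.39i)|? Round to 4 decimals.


Step 1: g = f/3 maps D -> D with g(0) = 0, so by the Schwarz lemma |g(z)| <= |z|, i.e. |f(z)| <= 3|z|; this is sharp (f(z) = 3z).
Step 2: |z0|^2 = (-0.7)^2 + 0.39^2 = 0.6421
Step 3: |z0| = sqrt(0.6421) = 0.801311
Step 4: Best bound = 3 * |z0| = 3 * 0.801311 = 2.4039

2.4039


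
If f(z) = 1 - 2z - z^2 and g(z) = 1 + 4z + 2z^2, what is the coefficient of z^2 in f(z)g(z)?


Step 1: z^2 term in f*g comes from: (1)*(2z^2) + (-2z)*(4z) + (-z^2)*(1)
Step 2: = 2 - 8 - 1
Step 3: = -7

-7


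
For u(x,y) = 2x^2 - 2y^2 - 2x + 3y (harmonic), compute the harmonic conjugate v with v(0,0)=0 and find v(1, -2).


Step 1: v_x = -u_y = 4y - 3
Step 2: v_y = u_x = 4x - 2
Step 3: v = 4xy - 3x - 2y + C
Step 4: v(0,0) = 0 => C = 0
Step 5: v(1, -2) = -7

-7


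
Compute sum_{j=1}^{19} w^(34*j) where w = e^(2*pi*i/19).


Step 1: The sum sum_{j=1}^{n} w^(k*j) equals n if n | k, else 0.
Step 2: Here n = 19, k = 34
Step 3: Does n divide k? 19 | 34 -> False
Step 4: Sum = 0

0


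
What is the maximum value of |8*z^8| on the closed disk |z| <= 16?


Step 1: On |z| = 16, |f(z)| = 8 * |z|^8 = 8 * 16^8
Step 2: By maximum modulus principle, maximum is on boundary.
Step 3: Maximum = 8 * 4294967296 = 34359738368

34359738368


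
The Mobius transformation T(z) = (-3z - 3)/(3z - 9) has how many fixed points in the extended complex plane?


Step 1: Fixed points satisfy T(z) = z
Step 2: 3z^2 - 6z + 3 = 0
Step 3: Discriminant = (-6)^2 - 4*3*3 = 0
Step 4: Number of fixed points = 1

1


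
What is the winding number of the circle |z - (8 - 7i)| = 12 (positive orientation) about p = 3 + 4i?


Step 1: Center c = (8, -7), radius = 12
Step 2: |p - c|^2 = (-5)^2 + 11^2 = 146
Step 3: r^2 = 144
Step 4: |p-c| > r so winding number = 0

0


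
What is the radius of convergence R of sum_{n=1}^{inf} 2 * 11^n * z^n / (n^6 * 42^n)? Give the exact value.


Step 1: General term a_n = 2 * 11^n / (n^6 * 42^n)
Step 2: By the root test, |a_n|^(1/n) = 2^(1/n) * 11 / (n^(6/n) * 42) -> 11/42 as n -> infinity (since 2^(1/n) -> 1 and n^(6/n) -> 1)
Step 3: R = 1/lim|a_n|^(1/n) = 42/11

42/11


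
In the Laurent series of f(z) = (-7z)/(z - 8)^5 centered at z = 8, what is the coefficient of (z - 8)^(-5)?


Step 1: Write the numerator in powers of (z - 8): -7z = -7(z - 8) + (-7*8 + 0) = -7(z - 8) - 56
Step 2: Divide by (z - 8)^5: f(z) = -56(z - 8)^(-5) - 7(z - 8)^(-4)
Step 3: This finite sum is the Laurent series of f about z = 8.
Step 4: Coefficient of (z - 8)^(-5) = -7*8 + 0 = -56

-56


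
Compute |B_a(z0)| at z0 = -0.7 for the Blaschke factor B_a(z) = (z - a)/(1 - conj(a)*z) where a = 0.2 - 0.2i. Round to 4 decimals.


Step 1: Numerator z0 - a = -0.7 - (0.2 - 0.2i) = -0.9 + 0.2i
Step 2: Denominator 1 - conj(a)*z0 = 1 - (0.2 + 0.2i)*(-0.7) = 1.14 + 0.14i
Step 3: |z0 - a|^2 = (-0.9)^2 + 0.2^2 = 0.85; |1 - conj(a)*z0|^2 = 1.14^2 + 0.14^2 = 1.3192
Step 4: |B_a(-0.7)| = sqrt(0.85 / 1.3192) = sqrt(0.64433)
Step 5: = 0.8027

0.8027


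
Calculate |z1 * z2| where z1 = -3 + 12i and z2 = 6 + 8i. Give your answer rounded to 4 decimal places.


Step 1: |z1| = sqrt((-3)^2 + 12^2) = sqrt(153)
Step 2: |z2| = sqrt(6^2 + 8^2) = sqrt(100)
Step 3: |z1*z2| = |z1|*|z2| = sqrt(153) * sqrt(100) = sqrt(153 * 100) = sqrt(15300)
Step 4: = 123.6932

123.6932


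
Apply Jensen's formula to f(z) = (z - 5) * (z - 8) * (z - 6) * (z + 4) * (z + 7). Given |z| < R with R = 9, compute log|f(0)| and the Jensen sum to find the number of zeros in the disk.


Jensen's formula: (1/2pi)*integral log|f(Re^it)|dt = log|f(0)| + sum_{|a_k|<R} log(R/|a_k|)
Step 1: f(0) = (-5) * (-8) * (-6) * 4 * 7 = -6720
Step 2: log|f(0)| = log|5| + log|8| + log|6| + log|-4| + log|-7| = 8.8128
Step 3: Zeros inside |z| < 9: 5, 8, 6, -4, -7
Step 4: Jensen sum = log(9/5) + log(9/8) + log(9/6) + log(9/4) + log(9/7) = 2.1733
Step 5: n(R) = number of terms in the Jensen sum = count of zeros inside |z| < 9 = 5

5


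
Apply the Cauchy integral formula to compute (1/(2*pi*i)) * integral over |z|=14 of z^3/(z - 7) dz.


Step 1: f(z) = z^3, a = 7 is inside |z| = 14
Step 2: By Cauchy integral formula: (1/(2pi*i)) * integral = f(a)
Step 3: f(7) = 7^3 = 343

343


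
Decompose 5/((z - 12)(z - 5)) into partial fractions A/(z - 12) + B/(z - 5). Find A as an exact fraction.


Step 1: Multiply both sides by (z - 12) and set z = 12
Step 2: A = 5 / (12 - 5)
Step 3: A = 5 / 7
Step 4: A = 5/7

5/7


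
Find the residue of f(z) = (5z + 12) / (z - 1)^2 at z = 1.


Step 1: Pole of order 2 at z = 1
Step 2: Res = lim d/dz [(z - 1)^2 * f(z)] as z -> 1
Step 3: (z - 1)^2 * f(z) = 5z + 12
Step 4: d/dz[5z + 12] = 5

5


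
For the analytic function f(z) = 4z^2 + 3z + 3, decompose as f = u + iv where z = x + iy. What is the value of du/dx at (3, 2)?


Step 1: f(z) = 4(x+iy)^2 + 3(x+iy) + 3
Step 2: u = 4(x^2 - y^2) + 3x + 3
Step 3: u_x = 8x + 3
Step 4: At (3, 2): u_x = 24 + 3 = 27

27


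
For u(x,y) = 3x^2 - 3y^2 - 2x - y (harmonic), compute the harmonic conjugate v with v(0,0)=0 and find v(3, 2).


Step 1: v_x = -u_y = 6y + 1
Step 2: v_y = u_x = 6x - 2
Step 3: v = 6xy + x - 2y + C
Step 4: v(0,0) = 0 => C = 0
Step 5: v(3, 2) = 35

35


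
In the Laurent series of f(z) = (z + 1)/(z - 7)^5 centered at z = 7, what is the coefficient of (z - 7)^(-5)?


Step 1: Write the numerator in powers of (z - 7): z + 1 = (z - 7) + (1*7 + 1) = (z - 7) + 8
Step 2: Divide by (z - 7)^5: f(z) = 8(z - 7)^(-5) + (z - 7)^(-4)
Step 3: This finite sum is the Laurent series of f about z = 7.
Step 4: Coefficient of (z - 7)^(-5) = 1*7 + 1 = 8

8


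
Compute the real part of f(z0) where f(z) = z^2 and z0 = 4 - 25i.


Step 1: z0 = 4 - 25i
Step 2: z0^2 = 4^2 - (-25)^2 - 200i
Step 3: real part = 16 - 625 = -609

-609


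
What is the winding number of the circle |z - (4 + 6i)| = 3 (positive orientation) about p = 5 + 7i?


Step 1: Center c = (4, 6), radius = 3
Step 2: |p - c|^2 = 1^2 + 1^2 = 2
Step 3: r^2 = 9
Step 4: |p-c| < r so winding number = 1

1


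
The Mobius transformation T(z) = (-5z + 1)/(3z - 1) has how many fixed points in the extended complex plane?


Step 1: Fixed points satisfy T(z) = z
Step 2: 3z^2 + 4z - 1 = 0
Step 3: Discriminant = 4^2 - 4*3*(-1) = 28
Step 4: Number of fixed points = 2

2


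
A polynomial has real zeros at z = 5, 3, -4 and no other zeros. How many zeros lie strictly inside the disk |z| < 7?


Step 1: Check each root:
  z = 5: |5| = 5 < 7
  z = 3: |3| = 3 < 7
  z = -4: |-4| = 4 < 7
Step 2: Count = 3

3


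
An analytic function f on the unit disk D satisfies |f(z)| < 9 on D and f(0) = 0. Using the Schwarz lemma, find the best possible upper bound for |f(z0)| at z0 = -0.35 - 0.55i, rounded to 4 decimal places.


Step 1: g = f/9 maps D -> D with g(0) = 0, so by the Schwarz lemma |g(z)| <= |z|, i.e. |f(z)| <= 9|z|; this is sharp (f(z) = 9z).
Step 2: |z0|^2 = (-0.35)^2 + (-0.55)^2 = 0.425
Step 3: |z0| = sqrt(0.425) = 0.65192
Step 4: Best bound = 9 * |z0| = 9 * 0.65192 = 5.8673

5.8673
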